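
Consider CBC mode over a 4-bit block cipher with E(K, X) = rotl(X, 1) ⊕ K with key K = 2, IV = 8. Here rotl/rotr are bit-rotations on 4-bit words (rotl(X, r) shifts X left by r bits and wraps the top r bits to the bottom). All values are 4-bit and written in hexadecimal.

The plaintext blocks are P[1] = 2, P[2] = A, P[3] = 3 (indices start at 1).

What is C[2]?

C[2] = 9

CBC encryption: C_i = E(K, P_i ⊕ C_{i−1}), with C_{0} = IV.
C[1]: P[1] ⊕ 8 = A; E(K, A) = 7.
C[2]: P[2] ⊕ 7 = D; E(K, D) = 9.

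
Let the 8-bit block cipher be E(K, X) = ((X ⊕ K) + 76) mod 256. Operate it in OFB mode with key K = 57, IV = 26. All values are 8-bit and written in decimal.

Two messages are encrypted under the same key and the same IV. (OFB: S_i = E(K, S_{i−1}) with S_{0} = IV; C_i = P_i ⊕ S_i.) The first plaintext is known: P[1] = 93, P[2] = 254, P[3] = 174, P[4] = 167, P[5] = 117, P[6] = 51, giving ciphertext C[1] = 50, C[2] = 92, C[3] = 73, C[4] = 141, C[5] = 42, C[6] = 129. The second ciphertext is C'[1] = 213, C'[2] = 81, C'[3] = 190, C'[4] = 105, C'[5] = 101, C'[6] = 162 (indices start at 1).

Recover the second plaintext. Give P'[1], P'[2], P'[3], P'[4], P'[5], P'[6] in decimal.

In OFB with a reused IV, both messages share the same keystream S_i, so C_i ⊕ C'_i = P_i ⊕ P'_i and thus P'_i = P_i ⊕ C_i ⊕ C'_i.
P'[1]: 93 ⊕ 50 ⊕ 213 = 186.
P'[2]: 254 ⊕ 92 ⊕ 81 = 243.
P'[3]: 174 ⊕ 73 ⊕ 190 = 89.
P'[4]: 167 ⊕ 141 ⊕ 105 = 67.
P'[5]: 117 ⊕ 42 ⊕ 101 = 58.
P'[6]: 51 ⊕ 129 ⊕ 162 = 16.

P'[1] = 186, P'[2] = 243, P'[3] = 89, P'[4] = 67, P'[5] = 58, P'[6] = 16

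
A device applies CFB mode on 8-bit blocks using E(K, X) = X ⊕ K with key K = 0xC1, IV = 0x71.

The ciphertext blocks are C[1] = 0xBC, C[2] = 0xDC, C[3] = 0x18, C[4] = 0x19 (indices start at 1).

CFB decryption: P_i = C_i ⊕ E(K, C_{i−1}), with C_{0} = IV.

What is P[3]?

P[3]: E(K, 0xDC) = 0x1D; 0x18 ⊕ 0x1D = 0x05.

P[3] = 0x05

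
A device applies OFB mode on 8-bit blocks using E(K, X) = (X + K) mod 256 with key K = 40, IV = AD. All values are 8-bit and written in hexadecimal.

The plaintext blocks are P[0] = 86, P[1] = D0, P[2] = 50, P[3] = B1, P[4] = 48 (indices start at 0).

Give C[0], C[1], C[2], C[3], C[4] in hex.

C[0] = 6B, C[1] = FD, C[2] = 3D, C[3] = 1C, C[4] = A5

OFB encryption: S_i = E(K, S_{i−1}) with S_{−1} = IV; C_i = P_i ⊕ S_i.
C[0]: S = E(K, AD) = ED; 86 ⊕ ED = 6B.
C[1]: S = E(K, ED) = 2D; D0 ⊕ 2D = FD.
C[2]: S = E(K, 2D) = 6D; 50 ⊕ 6D = 3D.
C[3]: S = E(K, 6D) = AD; B1 ⊕ AD = 1C.
C[4]: S = E(K, AD) = ED; 48 ⊕ ED = A5.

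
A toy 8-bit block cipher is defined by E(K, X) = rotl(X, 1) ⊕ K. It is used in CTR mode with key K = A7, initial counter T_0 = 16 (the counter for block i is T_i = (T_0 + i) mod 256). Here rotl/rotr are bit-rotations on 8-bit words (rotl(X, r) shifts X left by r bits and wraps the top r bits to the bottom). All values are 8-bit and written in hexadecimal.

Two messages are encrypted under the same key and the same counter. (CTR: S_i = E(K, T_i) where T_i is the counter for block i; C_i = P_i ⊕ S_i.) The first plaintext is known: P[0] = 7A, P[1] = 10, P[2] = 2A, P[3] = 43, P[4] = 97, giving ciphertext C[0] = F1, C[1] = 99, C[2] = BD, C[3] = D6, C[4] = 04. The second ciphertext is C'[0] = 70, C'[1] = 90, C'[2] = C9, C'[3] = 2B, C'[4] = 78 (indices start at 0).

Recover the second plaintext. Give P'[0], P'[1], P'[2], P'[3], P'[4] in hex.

P'[0] = FB, P'[1] = 19, P'[2] = 5E, P'[3] = BE, P'[4] = EB

In CTR with a reused counter, both messages share the same keystream S_i, so C_i ⊕ C'_i = P_i ⊕ P'_i and thus P'_i = P_i ⊕ C_i ⊕ C'_i.
P'[0]: 7A ⊕ F1 ⊕ 70 = FB.
P'[1]: 10 ⊕ 99 ⊕ 90 = 19.
P'[2]: 2A ⊕ BD ⊕ C9 = 5E.
P'[3]: 43 ⊕ D6 ⊕ 2B = BE.
P'[4]: 97 ⊕ 04 ⊕ 78 = EB.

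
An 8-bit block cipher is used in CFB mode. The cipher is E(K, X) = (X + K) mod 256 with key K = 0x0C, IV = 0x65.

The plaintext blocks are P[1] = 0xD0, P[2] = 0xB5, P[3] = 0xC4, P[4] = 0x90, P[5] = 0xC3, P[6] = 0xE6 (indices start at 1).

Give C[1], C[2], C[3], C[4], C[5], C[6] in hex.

CFB encryption: C_i = P_i ⊕ E(K, C_{i−1}), with C_{0} = IV.
C[1]: E(K, 0x65) = 0x71; 0xD0 ⊕ 0x71 = 0xA1.
C[2]: E(K, 0xA1) = 0xAD; 0xB5 ⊕ 0xAD = 0x18.
C[3]: E(K, 0x18) = 0x24; 0xC4 ⊕ 0x24 = 0xE0.
C[4]: E(K, 0xE0) = 0xEC; 0x90 ⊕ 0xEC = 0x7C.
C[5]: E(K, 0x7C) = 0x88; 0xC3 ⊕ 0x88 = 0x4B.
C[6]: E(K, 0x4B) = 0x57; 0xE6 ⊕ 0x57 = 0xB1.

C[1] = 0xA1, C[2] = 0x18, C[3] = 0xE0, C[4] = 0x7C, C[5] = 0x4B, C[6] = 0xB1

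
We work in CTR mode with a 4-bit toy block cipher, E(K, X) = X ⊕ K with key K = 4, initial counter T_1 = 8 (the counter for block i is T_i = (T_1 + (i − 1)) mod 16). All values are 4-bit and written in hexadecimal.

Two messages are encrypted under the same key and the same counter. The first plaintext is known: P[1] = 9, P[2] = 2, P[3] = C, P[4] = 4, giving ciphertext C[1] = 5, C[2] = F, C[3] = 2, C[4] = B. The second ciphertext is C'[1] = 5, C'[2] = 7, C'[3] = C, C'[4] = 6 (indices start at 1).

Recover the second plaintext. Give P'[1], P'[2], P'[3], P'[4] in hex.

In CTR with a reused counter, both messages share the same keystream S_i, so C_i ⊕ C'_i = P_i ⊕ P'_i and thus P'_i = P_i ⊕ C_i ⊕ C'_i.
P'[1]: 9 ⊕ 5 ⊕ 5 = 9.
P'[2]: 2 ⊕ F ⊕ 7 = A.
P'[3]: C ⊕ 2 ⊕ C = 2.
P'[4]: 4 ⊕ B ⊕ 6 = 9.

P'[1] = 9, P'[2] = A, P'[3] = 2, P'[4] = 9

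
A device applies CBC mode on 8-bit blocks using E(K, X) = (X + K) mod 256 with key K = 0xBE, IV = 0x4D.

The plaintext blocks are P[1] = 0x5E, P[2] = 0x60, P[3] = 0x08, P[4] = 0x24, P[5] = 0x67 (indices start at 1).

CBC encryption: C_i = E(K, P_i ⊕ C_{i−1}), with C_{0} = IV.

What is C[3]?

C[3] = 0x25

C[1]: P[1] ⊕ 0x4D = 0x13; E(K, 0x13) = 0xD1.
C[2]: P[2] ⊕ 0xD1 = 0xB1; E(K, 0xB1) = 0x6F.
C[3]: P[3] ⊕ 0x6F = 0x67; E(K, 0x67) = 0x25.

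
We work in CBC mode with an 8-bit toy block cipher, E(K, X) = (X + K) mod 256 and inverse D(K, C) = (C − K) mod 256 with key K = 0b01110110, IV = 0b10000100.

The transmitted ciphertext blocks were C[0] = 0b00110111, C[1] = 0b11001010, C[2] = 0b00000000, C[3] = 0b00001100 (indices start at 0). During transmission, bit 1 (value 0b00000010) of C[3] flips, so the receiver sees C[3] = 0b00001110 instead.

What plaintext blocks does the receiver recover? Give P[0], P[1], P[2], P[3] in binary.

P[0] = 0b01000101, P[1] = 0b01100011, P[2] = 0b01000000, P[3] = 0b10011000

CBC decryption: P_i = D(K, C_i) ⊕ C_{i−1}, with C_{−1} = IV.
Only C[3] changed, to 0b00001110. In CBC, a change in C_i garbles P_i and flips the same bit in P_{i+1}. Decrypting the received ciphertext:
P[0]: D(K, 0b00110111) = 0b11000001; 0b11000001 ⊕ 0b10000100 = 0b01000101.
P[1]: D(K, 0b11001010) = 0b01010100; 0b01010100 ⊕ 0b00110111 = 0b01100011.
P[2]: D(K, 0b00000000) = 0b10001010; 0b10001010 ⊕ 0b11001010 = 0b01000000.
P[3]: D(K, 0b00001110) = 0b10011000; 0b10011000 ⊕ 0b00000000 = 0b10011000.
Blocks that differ from the original plaintext: P[3].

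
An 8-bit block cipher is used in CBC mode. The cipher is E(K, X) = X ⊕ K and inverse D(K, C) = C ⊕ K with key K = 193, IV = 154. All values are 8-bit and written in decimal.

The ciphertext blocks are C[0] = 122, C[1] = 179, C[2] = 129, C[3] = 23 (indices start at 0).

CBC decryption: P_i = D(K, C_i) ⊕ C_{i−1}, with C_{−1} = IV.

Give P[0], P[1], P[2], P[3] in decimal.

P[0]: D(K, 122) = 187; 187 ⊕ 154 = 33.
P[1]: D(K, 179) = 114; 114 ⊕ 122 = 8.
P[2]: D(K, 129) = 64; 64 ⊕ 179 = 243.
P[3]: D(K, 23) = 214; 214 ⊕ 129 = 87.

P[0] = 33, P[1] = 8, P[2] = 243, P[3] = 87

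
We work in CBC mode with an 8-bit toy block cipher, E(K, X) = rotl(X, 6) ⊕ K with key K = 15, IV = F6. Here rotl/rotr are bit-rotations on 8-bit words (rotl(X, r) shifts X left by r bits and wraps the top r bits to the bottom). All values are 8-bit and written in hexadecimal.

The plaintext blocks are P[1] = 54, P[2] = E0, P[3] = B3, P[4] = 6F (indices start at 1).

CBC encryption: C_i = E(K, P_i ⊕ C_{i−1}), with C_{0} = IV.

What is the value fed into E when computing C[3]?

F1

C[1]: P[1] ⊕ F6 = A2; E(K, A2) = BD.
C[2]: P[2] ⊕ BD = 5D; E(K, 5D) = 42.
C[3]: P[3] ⊕ 42 = F1; E(K, F1) = 69.
So the input to E for block [3] is F1.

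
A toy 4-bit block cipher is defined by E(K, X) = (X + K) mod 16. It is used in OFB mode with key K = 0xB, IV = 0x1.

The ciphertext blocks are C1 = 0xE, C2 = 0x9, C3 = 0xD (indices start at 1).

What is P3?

OFB decryption: S_i = E(K, S_{i−1}) with S_{0} = IV; P_i = C_i ⊕ S_i.
P1: S = E(K, 0x1) = 0xC; 0xE ⊕ 0xC = 0x2.
P2: S = E(K, 0xC) = 0x7; 0x9 ⊕ 0x7 = 0xE.
P3: S = E(K, 0x7) = 0x2; 0xD ⊕ 0x2 = 0xF.

P3 = 0xF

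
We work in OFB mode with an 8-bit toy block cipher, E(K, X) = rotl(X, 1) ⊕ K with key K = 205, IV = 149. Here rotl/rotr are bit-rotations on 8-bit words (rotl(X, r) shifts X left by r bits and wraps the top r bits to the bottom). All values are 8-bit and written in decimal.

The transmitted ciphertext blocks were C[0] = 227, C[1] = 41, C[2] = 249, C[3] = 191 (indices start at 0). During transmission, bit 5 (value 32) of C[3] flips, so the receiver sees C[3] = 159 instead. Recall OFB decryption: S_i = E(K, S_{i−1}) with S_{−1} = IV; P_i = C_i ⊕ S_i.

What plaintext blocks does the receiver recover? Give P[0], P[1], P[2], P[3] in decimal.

P[0] = 5, P[1] = 41, P[2] = 52, P[3] = 201

Only C[3] changed, to 159. In OFB, a change in C_i flips the same bit in P_i only; the keystream is unaffected. Decrypting the received ciphertext:
P[0]: S = E(K, 149) = 230; 227 ⊕ 230 = 5.
P[1]: S = E(K, 230) = 0; 41 ⊕ 0 = 41.
P[2]: S = E(K, 0) = 205; 249 ⊕ 205 = 52.
P[3]: S = E(K, 205) = 86; 159 ⊕ 86 = 201.
Blocks that differ from the original plaintext: P[3].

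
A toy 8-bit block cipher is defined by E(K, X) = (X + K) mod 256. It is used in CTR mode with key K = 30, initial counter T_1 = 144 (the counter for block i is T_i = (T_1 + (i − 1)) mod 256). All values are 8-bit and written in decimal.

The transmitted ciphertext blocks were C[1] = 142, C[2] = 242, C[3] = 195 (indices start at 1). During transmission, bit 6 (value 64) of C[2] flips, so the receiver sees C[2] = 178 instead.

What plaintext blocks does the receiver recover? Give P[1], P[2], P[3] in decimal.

CTR decryption: S_i = E(K, T_i) where T_i is the counter for block i; P_i = C_i ⊕ S_i.
Only C[2] changed, to 178. In CTR, a change in C_i flips the same bit in P_i only; the keystream is unaffected. Decrypting the received ciphertext:
P[1]: T = 144, S = E(K, T) = 174; 142 ⊕ 174 = 32.
P[2]: T = 145, S = E(K, T) = 175; 178 ⊕ 175 = 29.
P[3]: T = 146, S = E(K, T) = 176; 195 ⊕ 176 = 115.
Blocks that differ from the original plaintext: P[2].

P[1] = 32, P[2] = 29, P[3] = 115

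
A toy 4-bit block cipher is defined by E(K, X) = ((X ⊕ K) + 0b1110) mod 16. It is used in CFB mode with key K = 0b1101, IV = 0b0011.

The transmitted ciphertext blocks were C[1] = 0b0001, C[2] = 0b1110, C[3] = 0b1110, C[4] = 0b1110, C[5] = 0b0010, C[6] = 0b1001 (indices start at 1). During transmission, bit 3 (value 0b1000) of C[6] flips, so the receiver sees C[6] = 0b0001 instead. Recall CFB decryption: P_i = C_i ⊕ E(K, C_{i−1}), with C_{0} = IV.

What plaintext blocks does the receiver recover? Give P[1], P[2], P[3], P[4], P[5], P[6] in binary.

Only C[6] changed, to 0b0001. In CFB, a change in C_i flips the same bit in P_i and garbles P_{i+1}. Decrypting the received ciphertext:
P[1]: E(K, 0b0011) = 0b1100; 0b0001 ⊕ 0b1100 = 0b1101.
P[2]: E(K, 0b0001) = 0b1010; 0b1110 ⊕ 0b1010 = 0b0100.
P[3]: E(K, 0b1110) = 0b0001; 0b1110 ⊕ 0b0001 = 0b1111.
P[4]: E(K, 0b1110) = 0b0001; 0b1110 ⊕ 0b0001 = 0b1111.
P[5]: E(K, 0b1110) = 0b0001; 0b0010 ⊕ 0b0001 = 0b0011.
P[6]: E(K, 0b0010) = 0b1101; 0b0001 ⊕ 0b1101 = 0b1100.
Blocks that differ from the original plaintext: P[6].

P[1] = 0b1101, P[2] = 0b0100, P[3] = 0b1111, P[4] = 0b1111, P[5] = 0b0011, P[6] = 0b1100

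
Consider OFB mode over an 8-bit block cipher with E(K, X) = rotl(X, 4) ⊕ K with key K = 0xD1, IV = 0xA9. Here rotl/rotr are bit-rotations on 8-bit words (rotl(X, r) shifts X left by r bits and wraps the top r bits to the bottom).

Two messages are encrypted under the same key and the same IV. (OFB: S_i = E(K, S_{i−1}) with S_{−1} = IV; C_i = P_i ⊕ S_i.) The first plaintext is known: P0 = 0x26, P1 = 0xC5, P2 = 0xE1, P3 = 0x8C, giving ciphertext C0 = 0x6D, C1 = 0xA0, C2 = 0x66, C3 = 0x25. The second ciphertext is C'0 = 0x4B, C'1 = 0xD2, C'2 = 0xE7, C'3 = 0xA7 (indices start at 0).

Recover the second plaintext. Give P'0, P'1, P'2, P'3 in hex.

In OFB with a reused IV, both messages share the same keystream S_i, so C_i ⊕ C'_i = P_i ⊕ P'_i and thus P'_i = P_i ⊕ C_i ⊕ C'_i.
P'0: 0x26 ⊕ 0x6D ⊕ 0x4B = 0x00.
P'1: 0xC5 ⊕ 0xA0 ⊕ 0xD2 = 0xB7.
P'2: 0xE1 ⊕ 0x66 ⊕ 0xE7 = 0x60.
P'3: 0x8C ⊕ 0x25 ⊕ 0xA7 = 0x0E.

P'0 = 0x00, P'1 = 0xB7, P'2 = 0x60, P'3 = 0x0E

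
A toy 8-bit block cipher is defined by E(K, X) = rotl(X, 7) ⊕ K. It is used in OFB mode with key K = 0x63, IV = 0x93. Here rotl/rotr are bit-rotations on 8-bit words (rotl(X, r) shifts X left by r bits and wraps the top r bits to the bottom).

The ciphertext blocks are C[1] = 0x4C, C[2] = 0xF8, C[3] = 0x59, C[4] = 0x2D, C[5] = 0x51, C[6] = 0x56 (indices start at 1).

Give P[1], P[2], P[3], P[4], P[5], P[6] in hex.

P[1] = 0xE6, P[2] = 0xCE, P[3] = 0x21, P[4] = 0x72, P[5] = 0x9D, P[6] = 0x53

OFB decryption: S_i = E(K, S_{i−1}) with S_{0} = IV; P_i = C_i ⊕ S_i.
P[1]: S = E(K, 0x93) = 0xAA; 0x4C ⊕ 0xAA = 0xE6.
P[2]: S = E(K, 0xAA) = 0x36; 0xF8 ⊕ 0x36 = 0xCE.
P[3]: S = E(K, 0x36) = 0x78; 0x59 ⊕ 0x78 = 0x21.
P[4]: S = E(K, 0x78) = 0x5F; 0x2D ⊕ 0x5F = 0x72.
P[5]: S = E(K, 0x5F) = 0xCC; 0x51 ⊕ 0xCC = 0x9D.
P[6]: S = E(K, 0xCC) = 0x05; 0x56 ⊕ 0x05 = 0x53.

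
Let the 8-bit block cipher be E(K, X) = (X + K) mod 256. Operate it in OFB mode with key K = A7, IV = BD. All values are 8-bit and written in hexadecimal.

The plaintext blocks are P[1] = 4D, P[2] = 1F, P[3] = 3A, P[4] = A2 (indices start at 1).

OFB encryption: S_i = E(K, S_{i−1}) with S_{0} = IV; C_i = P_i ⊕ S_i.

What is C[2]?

C[1]: S = E(K, BD) = 64; 4D ⊕ 64 = 29.
C[2]: S = E(K, 64) = 0B; 1F ⊕ 0B = 14.

C[2] = 14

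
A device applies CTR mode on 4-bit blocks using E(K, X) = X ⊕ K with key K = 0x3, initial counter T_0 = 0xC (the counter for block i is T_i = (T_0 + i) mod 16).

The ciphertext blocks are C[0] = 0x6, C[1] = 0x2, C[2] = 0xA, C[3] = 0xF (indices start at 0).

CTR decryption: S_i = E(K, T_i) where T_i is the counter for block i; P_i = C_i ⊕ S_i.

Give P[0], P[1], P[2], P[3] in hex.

P[0] = 0x9, P[1] = 0xC, P[2] = 0x7, P[3] = 0x3

P[0]: T = 0xC, S = E(K, T) = 0xF; 0x6 ⊕ 0xF = 0x9.
P[1]: T = 0xD, S = E(K, T) = 0xE; 0x2 ⊕ 0xE = 0xC.
P[2]: T = 0xE, S = E(K, T) = 0xD; 0xA ⊕ 0xD = 0x7.
P[3]: T = 0xF, S = E(K, T) = 0xC; 0xF ⊕ 0xC = 0x3.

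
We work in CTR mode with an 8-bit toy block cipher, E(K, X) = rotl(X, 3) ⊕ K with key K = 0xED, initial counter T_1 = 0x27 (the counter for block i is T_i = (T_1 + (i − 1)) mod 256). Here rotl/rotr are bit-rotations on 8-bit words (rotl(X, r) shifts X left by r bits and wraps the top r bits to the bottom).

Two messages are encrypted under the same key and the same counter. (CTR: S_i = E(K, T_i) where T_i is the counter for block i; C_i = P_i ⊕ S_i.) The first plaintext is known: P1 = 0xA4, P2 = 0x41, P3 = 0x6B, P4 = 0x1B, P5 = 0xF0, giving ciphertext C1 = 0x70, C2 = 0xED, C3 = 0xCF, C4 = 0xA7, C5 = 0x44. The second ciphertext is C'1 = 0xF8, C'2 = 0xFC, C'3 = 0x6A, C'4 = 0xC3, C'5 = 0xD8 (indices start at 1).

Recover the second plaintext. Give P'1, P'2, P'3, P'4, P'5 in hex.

P'1 = 0x2C, P'2 = 0x50, P'3 = 0xCE, P'4 = 0x7F, P'5 = 0x6C

In CTR with a reused counter, both messages share the same keystream S_i, so C_i ⊕ C'_i = P_i ⊕ P'_i and thus P'_i = P_i ⊕ C_i ⊕ C'_i.
P'1: 0xA4 ⊕ 0x70 ⊕ 0xF8 = 0x2C.
P'2: 0x41 ⊕ 0xED ⊕ 0xFC = 0x50.
P'3: 0x6B ⊕ 0xCF ⊕ 0x6A = 0xCE.
P'4: 0x1B ⊕ 0xA7 ⊕ 0xC3 = 0x7F.
P'5: 0xF0 ⊕ 0x44 ⊕ 0xD8 = 0x6C.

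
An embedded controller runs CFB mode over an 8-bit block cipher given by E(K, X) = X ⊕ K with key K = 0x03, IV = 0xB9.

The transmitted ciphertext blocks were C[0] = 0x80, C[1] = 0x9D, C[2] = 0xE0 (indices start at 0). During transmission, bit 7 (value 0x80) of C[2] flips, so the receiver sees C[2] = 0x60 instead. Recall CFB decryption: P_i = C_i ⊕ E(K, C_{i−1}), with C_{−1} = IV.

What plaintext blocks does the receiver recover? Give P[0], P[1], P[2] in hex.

Only C[2] changed, to 0x60. In CFB, a change in C_i flips the same bit in P_i and garbles P_{i+1}. Decrypting the received ciphertext:
P[0]: E(K, 0xB9) = 0xBA; 0x80 ⊕ 0xBA = 0x3A.
P[1]: E(K, 0x80) = 0x83; 0x9D ⊕ 0x83 = 0x1E.
P[2]: E(K, 0x9D) = 0x9E; 0x60 ⊕ 0x9E = 0xFE.
Blocks that differ from the original plaintext: P[2].

P[0] = 0x3A, P[1] = 0x1E, P[2] = 0xFE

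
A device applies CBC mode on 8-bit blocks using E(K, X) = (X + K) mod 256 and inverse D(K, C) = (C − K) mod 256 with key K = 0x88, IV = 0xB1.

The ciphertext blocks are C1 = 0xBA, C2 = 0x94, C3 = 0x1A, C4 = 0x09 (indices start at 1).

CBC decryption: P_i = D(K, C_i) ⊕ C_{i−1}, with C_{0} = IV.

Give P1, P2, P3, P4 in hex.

P1: D(K, 0xBA) = 0x32; 0x32 ⊕ 0xB1 = 0x83.
P2: D(K, 0x94) = 0x0C; 0x0C ⊕ 0xBA = 0xB6.
P3: D(K, 0x1A) = 0x92; 0x92 ⊕ 0x94 = 0x06.
P4: D(K, 0x09) = 0x81; 0x81 ⊕ 0x1A = 0x9B.

P1 = 0x83, P2 = 0xB6, P3 = 0x06, P4 = 0x9B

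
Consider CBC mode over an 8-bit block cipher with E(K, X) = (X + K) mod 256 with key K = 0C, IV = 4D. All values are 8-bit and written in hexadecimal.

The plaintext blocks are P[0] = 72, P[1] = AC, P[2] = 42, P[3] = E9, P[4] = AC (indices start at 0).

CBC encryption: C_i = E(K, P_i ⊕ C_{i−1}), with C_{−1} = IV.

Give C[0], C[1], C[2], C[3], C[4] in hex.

C[0] = 4B, C[1] = F3, C[2] = BD, C[3] = 60, C[4] = D8

C[0]: P[0] ⊕ 4D = 3F; E(K, 3F) = 4B.
C[1]: P[1] ⊕ 4B = E7; E(K, E7) = F3.
C[2]: P[2] ⊕ F3 = B1; E(K, B1) = BD.
C[3]: P[3] ⊕ BD = 54; E(K, 54) = 60.
C[4]: P[4] ⊕ 60 = CC; E(K, CC) = D8.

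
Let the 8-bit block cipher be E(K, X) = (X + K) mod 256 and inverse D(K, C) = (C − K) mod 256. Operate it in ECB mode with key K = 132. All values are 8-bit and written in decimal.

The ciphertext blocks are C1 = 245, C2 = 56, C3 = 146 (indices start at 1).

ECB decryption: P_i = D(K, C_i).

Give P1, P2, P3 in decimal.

P1 = 113, P2 = 180, P3 = 14

P1: D(K, 245) = 113.
P2: D(K, 56) = 180.
P3: D(K, 146) = 14.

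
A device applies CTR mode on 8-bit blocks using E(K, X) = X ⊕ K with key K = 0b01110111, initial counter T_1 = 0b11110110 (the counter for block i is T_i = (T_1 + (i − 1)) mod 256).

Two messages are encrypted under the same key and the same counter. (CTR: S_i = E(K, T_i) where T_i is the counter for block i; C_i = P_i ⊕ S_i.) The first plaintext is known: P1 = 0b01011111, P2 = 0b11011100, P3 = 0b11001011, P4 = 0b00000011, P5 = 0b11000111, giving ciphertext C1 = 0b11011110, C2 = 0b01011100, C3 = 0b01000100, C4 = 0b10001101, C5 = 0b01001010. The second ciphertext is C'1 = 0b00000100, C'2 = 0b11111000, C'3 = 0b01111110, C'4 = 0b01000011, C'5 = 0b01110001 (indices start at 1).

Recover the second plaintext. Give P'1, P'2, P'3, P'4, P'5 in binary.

In CTR with a reused counter, both messages share the same keystream S_i, so C_i ⊕ C'_i = P_i ⊕ P'_i and thus P'_i = P_i ⊕ C_i ⊕ C'_i.
P'1: 0b01011111 ⊕ 0b11011110 ⊕ 0b00000100 = 0b10000101.
P'2: 0b11011100 ⊕ 0b01011100 ⊕ 0b11111000 = 0b01111000.
P'3: 0b11001011 ⊕ 0b01000100 ⊕ 0b01111110 = 0b11110001.
P'4: 0b00000011 ⊕ 0b10001101 ⊕ 0b01000011 = 0b11001101.
P'5: 0b11000111 ⊕ 0b01001010 ⊕ 0b01110001 = 0b11111100.

P'1 = 0b10000101, P'2 = 0b01111000, P'3 = 0b11110001, P'4 = 0b11001101, P'5 = 0b11111100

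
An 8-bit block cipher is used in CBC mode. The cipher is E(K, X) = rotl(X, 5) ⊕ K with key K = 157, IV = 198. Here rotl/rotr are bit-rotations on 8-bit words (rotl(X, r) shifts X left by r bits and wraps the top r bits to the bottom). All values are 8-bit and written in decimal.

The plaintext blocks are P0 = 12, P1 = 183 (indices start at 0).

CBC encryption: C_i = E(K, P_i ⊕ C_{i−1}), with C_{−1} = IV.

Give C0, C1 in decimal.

C0 = 196, C1 = 243

C0: P0 ⊕ 198 = 202; E(K, 202) = 196.
C1: P1 ⊕ 196 = 115; E(K, 115) = 243.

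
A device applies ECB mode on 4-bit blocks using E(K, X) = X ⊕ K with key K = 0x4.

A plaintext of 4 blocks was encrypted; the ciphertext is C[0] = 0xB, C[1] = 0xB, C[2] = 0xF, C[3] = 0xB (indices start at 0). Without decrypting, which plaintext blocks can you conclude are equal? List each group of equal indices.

P[0] = P[1] = P[3]

ECB encrypts each block independently with the same key, so equal ciphertext blocks imply equal plaintext blocks.
C[0] = C[1] = C[3] = 0xB, so P[0] = P[1] = P[3].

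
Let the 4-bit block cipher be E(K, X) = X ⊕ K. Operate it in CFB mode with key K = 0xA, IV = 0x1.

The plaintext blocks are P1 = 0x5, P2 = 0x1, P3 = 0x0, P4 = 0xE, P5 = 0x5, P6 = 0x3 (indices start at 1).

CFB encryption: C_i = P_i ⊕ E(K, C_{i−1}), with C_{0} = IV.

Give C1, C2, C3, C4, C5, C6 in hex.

C1 = 0xE, C2 = 0x5, C3 = 0xF, C4 = 0xB, C5 = 0x4, C6 = 0xD

C1: E(K, 0x1) = 0xB; 0x5 ⊕ 0xB = 0xE.
C2: E(K, 0xE) = 0x4; 0x1 ⊕ 0x4 = 0x5.
C3: E(K, 0x5) = 0xF; 0x0 ⊕ 0xF = 0xF.
C4: E(K, 0xF) = 0x5; 0xE ⊕ 0x5 = 0xB.
C5: E(K, 0xB) = 0x1; 0x5 ⊕ 0x1 = 0x4.
C6: E(K, 0x4) = 0xE; 0x3 ⊕ 0xE = 0xD.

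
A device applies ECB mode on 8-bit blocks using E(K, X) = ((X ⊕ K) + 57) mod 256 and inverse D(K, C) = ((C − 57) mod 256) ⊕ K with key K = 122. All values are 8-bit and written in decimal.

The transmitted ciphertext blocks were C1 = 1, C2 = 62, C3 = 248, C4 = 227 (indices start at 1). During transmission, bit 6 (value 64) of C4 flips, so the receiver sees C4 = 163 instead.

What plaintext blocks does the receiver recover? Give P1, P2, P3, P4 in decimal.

ECB decryption: P_i = D(K, C_i).
Only C4 changed, to 163. In ECB, a change in C_i affects only P_i. Decrypting the received ciphertext:
P1: D(K, 1) = 178.
P2: D(K, 62) = 127.
P3: D(K, 248) = 197.
P4: D(K, 163) = 16.
Blocks that differ from the original plaintext: P4.

P1 = 178, P2 = 127, P3 = 197, P4 = 16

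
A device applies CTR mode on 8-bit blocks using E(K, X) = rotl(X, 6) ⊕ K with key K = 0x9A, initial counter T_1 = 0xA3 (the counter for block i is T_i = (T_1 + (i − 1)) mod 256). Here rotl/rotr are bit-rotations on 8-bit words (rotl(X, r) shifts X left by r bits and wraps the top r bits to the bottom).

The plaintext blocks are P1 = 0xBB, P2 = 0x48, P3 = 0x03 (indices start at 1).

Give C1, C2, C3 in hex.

CTR encryption: S_i = E(K, T_i) where T_i is the counter for block i; C_i = P_i ⊕ S_i.
C1: T = 0xA3, S = E(K, T) = 0x72; 0xBB ⊕ 0x72 = 0xC9.
C2: T = 0xA4, S = E(K, T) = 0xB3; 0x48 ⊕ 0xB3 = 0xFB.
C3: T = 0xA5, S = E(K, T) = 0xF3; 0x03 ⊕ 0xF3 = 0xF0.

C1 = 0xC9, C2 = 0xFB, C3 = 0xF0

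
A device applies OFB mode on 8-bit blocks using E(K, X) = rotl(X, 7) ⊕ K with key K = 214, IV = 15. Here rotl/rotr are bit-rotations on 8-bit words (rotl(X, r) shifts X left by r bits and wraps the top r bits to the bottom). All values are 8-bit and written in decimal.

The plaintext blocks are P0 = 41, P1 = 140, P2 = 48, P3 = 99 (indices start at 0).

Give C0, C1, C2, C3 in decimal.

C0 = 120, C1 = 242, C2 = 217, C3 = 65

OFB encryption: S_i = E(K, S_{i−1}) with S_{−1} = IV; C_i = P_i ⊕ S_i.
C0: S = E(K, 15) = 81; 41 ⊕ 81 = 120.
C1: S = E(K, 81) = 126; 140 ⊕ 126 = 242.
C2: S = E(K, 126) = 233; 48 ⊕ 233 = 217.
C3: S = E(K, 233) = 34; 99 ⊕ 34 = 65.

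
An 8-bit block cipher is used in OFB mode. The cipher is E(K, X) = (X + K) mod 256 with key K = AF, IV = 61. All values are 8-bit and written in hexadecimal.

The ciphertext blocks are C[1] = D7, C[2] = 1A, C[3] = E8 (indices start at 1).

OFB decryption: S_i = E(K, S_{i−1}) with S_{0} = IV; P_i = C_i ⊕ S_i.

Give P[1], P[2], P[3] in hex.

P[1] = C7, P[2] = A5, P[3] = 86

P[1]: S = E(K, 61) = 10; D7 ⊕ 10 = C7.
P[2]: S = E(K, 10) = BF; 1A ⊕ BF = A5.
P[3]: S = E(K, BF) = 6E; E8 ⊕ 6E = 86.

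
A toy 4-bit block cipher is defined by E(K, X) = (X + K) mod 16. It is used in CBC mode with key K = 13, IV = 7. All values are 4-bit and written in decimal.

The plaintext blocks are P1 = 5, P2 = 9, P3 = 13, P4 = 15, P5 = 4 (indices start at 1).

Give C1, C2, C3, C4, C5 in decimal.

C1 = 15, C2 = 3, C3 = 11, C4 = 1, C5 = 2

CBC encryption: C_i = E(K, P_i ⊕ C_{i−1}), with C_{0} = IV.
C1: P1 ⊕ 7 = 2; E(K, 2) = 15.
C2: P2 ⊕ 15 = 6; E(K, 6) = 3.
C3: P3 ⊕ 3 = 14; E(K, 14) = 11.
C4: P4 ⊕ 11 = 4; E(K, 4) = 1.
C5: P5 ⊕ 1 = 5; E(K, 5) = 2.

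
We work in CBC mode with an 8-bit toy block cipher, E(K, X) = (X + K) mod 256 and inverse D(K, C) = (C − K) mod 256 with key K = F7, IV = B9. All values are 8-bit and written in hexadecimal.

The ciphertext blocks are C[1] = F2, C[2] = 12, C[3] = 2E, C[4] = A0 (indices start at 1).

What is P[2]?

P[2] = E9

CBC decryption: P_i = D(K, C_i) ⊕ C_{i−1}, with C_{0} = IV.
P[2]: D(K, 12) = 1B; 1B ⊕ F2 = E9.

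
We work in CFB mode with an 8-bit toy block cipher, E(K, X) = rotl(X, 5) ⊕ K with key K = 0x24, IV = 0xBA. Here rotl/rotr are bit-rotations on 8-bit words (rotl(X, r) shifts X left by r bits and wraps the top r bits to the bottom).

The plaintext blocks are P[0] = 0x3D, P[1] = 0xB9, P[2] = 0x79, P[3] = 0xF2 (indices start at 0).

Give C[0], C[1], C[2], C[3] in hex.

C[0] = 0x4E, C[1] = 0x54, C[2] = 0xD7, C[3] = 0x2C

CFB encryption: C_i = P_i ⊕ E(K, C_{i−1}), with C_{−1} = IV.
C[0]: E(K, 0xBA) = 0x73; 0x3D ⊕ 0x73 = 0x4E.
C[1]: E(K, 0x4E) = 0xED; 0xB9 ⊕ 0xED = 0x54.
C[2]: E(K, 0x54) = 0xAE; 0x79 ⊕ 0xAE = 0xD7.
C[3]: E(K, 0xD7) = 0xDE; 0xF2 ⊕ 0xDE = 0x2C.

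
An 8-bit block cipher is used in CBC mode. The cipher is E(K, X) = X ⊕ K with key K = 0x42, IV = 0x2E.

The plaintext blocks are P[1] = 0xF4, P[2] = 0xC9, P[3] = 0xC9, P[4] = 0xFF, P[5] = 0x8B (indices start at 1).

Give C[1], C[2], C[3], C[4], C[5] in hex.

CBC encryption: C_i = E(K, P_i ⊕ C_{i−1}), with C_{0} = IV.
C[1]: P[1] ⊕ 0x2E = 0xDA; E(K, 0xDA) = 0x98.
C[2]: P[2] ⊕ 0x98 = 0x51; E(K, 0x51) = 0x13.
C[3]: P[3] ⊕ 0x13 = 0xDA; E(K, 0xDA) = 0x98.
C[4]: P[4] ⊕ 0x98 = 0x67; E(K, 0x67) = 0x25.
C[5]: P[5] ⊕ 0x25 = 0xAE; E(K, 0xAE) = 0xEC.

C[1] = 0x98, C[2] = 0x13, C[3] = 0x98, C[4] = 0x25, C[5] = 0xEC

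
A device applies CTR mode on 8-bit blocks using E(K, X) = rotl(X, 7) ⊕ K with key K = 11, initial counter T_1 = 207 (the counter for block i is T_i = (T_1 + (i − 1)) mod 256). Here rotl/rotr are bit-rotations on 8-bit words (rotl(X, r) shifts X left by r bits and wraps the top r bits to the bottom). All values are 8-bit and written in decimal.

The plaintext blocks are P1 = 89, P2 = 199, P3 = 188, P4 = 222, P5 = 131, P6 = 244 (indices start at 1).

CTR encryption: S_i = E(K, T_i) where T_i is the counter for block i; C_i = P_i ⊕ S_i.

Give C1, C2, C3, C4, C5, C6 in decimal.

C1: T = 207, S = E(K, T) = 236; 89 ⊕ 236 = 181.
C2: T = 208, S = E(K, T) = 99; 199 ⊕ 99 = 164.
C3: T = 209, S = E(K, T) = 227; 188 ⊕ 227 = 95.
C4: T = 210, S = E(K, T) = 98; 222 ⊕ 98 = 188.
C5: T = 211, S = E(K, T) = 226; 131 ⊕ 226 = 97.
C6: T = 212, S = E(K, T) = 97; 244 ⊕ 97 = 149.

C1 = 181, C2 = 164, C3 = 95, C4 = 188, C5 = 97, C6 = 149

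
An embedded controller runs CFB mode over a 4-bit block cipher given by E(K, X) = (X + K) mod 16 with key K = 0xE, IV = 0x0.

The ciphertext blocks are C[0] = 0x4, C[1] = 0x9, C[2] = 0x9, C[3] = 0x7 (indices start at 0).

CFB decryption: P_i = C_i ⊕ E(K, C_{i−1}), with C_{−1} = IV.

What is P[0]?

P[0] = 0xA

P[0]: E(K, 0x0) = 0xE; 0x4 ⊕ 0xE = 0xA.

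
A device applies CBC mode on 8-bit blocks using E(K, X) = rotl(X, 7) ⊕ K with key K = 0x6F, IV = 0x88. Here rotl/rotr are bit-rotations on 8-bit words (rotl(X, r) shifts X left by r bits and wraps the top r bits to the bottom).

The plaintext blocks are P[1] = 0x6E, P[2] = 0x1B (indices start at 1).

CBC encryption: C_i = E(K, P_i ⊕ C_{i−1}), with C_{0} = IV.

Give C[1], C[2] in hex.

C[1]: P[1] ⊕ 0x88 = 0xE6; E(K, 0xE6) = 0x1C.
C[2]: P[2] ⊕ 0x1C = 0x07; E(K, 0x07) = 0xEC.

C[1] = 0x1C, C[2] = 0xEC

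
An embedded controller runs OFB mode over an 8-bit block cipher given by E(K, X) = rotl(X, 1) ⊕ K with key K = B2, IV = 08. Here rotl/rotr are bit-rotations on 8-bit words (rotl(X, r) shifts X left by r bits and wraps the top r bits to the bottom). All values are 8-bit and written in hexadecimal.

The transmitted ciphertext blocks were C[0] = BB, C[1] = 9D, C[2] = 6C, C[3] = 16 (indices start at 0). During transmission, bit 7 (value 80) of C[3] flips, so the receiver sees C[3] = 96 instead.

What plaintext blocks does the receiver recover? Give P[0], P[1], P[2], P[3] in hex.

P[0] = 19, P[1] = 6A, P[2] = 31, P[3] = 9E

OFB decryption: S_i = E(K, S_{i−1}) with S_{−1} = IV; P_i = C_i ⊕ S_i.
Only C[3] changed, to 96. In OFB, a change in C_i flips the same bit in P_i only; the keystream is unaffected. Decrypting the received ciphertext:
P[0]: S = E(K, 08) = A2; BB ⊕ A2 = 19.
P[1]: S = E(K, A2) = F7; 9D ⊕ F7 = 6A.
P[2]: S = E(K, F7) = 5D; 6C ⊕ 5D = 31.
P[3]: S = E(K, 5D) = 08; 96 ⊕ 08 = 9E.
Blocks that differ from the original plaintext: P[3].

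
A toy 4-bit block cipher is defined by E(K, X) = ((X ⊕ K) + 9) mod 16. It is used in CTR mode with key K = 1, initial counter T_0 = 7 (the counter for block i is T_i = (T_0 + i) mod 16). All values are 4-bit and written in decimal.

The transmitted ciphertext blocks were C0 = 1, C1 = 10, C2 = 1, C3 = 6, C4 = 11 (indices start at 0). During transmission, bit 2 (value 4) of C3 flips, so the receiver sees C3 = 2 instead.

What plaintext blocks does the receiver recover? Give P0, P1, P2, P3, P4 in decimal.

CTR decryption: S_i = E(K, T_i) where T_i is the counter for block i; P_i = C_i ⊕ S_i.
Only C3 changed, to 2. In CTR, a change in C_i flips the same bit in P_i only; the keystream is unaffected. Decrypting the received ciphertext:
P0: T = 7, S = E(K, T) = 15; 1 ⊕ 15 = 14.
P1: T = 8, S = E(K, T) = 2; 10 ⊕ 2 = 8.
P2: T = 9, S = E(K, T) = 1; 1 ⊕ 1 = 0.
P3: T = 10, S = E(K, T) = 4; 2 ⊕ 4 = 6.
P4: T = 11, S = E(K, T) = 3; 11 ⊕ 3 = 8.
Blocks that differ from the original plaintext: P3.

P0 = 14, P1 = 8, P2 = 0, P3 = 6, P4 = 8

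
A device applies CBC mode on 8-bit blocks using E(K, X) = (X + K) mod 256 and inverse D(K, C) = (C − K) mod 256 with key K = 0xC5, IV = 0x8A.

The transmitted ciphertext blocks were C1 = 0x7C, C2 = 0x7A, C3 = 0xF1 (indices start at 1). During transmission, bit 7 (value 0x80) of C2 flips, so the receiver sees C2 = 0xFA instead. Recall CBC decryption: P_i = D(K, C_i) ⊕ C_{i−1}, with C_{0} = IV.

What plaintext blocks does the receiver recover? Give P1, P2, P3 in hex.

Only C2 changed, to 0xFA. In CBC, a change in C_i garbles P_i and flips the same bit in P_{i+1}. Decrypting the received ciphertext:
P1: D(K, 0x7C) = 0xB7; 0xB7 ⊕ 0x8A = 0x3D.
P2: D(K, 0xFA) = 0x35; 0x35 ⊕ 0x7C = 0x49.
P3: D(K, 0xF1) = 0x2C; 0x2C ⊕ 0xFA = 0xD6.
Blocks that differ from the original plaintext: P2, P3.

P1 = 0x3D, P2 = 0x49, P3 = 0xD6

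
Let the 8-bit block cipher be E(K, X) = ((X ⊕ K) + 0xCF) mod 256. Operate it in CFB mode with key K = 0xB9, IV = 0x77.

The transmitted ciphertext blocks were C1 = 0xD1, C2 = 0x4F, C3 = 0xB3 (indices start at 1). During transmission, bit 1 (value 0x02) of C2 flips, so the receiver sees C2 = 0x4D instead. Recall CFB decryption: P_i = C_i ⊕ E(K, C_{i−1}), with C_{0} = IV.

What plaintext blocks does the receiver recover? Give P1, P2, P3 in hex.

P1 = 0x4C, P2 = 0x7A, P3 = 0x70

Only C2 changed, to 0x4D. In CFB, a change in C_i flips the same bit in P_i and garbles P_{i+1}. Decrypting the received ciphertext:
P1: E(K, 0x77) = 0x9D; 0xD1 ⊕ 0x9D = 0x4C.
P2: E(K, 0xD1) = 0x37; 0x4D ⊕ 0x37 = 0x7A.
P3: E(K, 0x4D) = 0xC3; 0xB3 ⊕ 0xC3 = 0x70.
Blocks that differ from the original plaintext: P2, P3.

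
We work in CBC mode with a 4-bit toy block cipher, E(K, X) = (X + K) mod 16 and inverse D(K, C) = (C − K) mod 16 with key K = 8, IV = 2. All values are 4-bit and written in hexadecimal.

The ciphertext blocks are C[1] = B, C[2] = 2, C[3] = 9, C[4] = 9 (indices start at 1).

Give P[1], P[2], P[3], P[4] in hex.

P[1] = 1, P[2] = 1, P[3] = 3, P[4] = 8

CBC decryption: P_i = D(K, C_i) ⊕ C_{i−1}, with C_{0} = IV.
P[1]: D(K, B) = 3; 3 ⊕ 2 = 1.
P[2]: D(K, 2) = A; A ⊕ B = 1.
P[3]: D(K, 9) = 1; 1 ⊕ 2 = 3.
P[4]: D(K, 9) = 1; 1 ⊕ 9 = 8.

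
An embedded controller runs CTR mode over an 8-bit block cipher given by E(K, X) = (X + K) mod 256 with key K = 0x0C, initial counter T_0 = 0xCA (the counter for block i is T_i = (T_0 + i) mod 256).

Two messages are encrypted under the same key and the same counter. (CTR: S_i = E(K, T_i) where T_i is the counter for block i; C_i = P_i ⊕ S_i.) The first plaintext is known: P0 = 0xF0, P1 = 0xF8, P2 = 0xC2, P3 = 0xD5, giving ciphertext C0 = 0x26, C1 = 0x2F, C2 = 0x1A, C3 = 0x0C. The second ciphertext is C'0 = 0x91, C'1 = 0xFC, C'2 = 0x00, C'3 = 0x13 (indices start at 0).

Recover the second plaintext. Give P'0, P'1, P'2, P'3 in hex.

In CTR with a reused counter, both messages share the same keystream S_i, so C_i ⊕ C'_i = P_i ⊕ P'_i and thus P'_i = P_i ⊕ C_i ⊕ C'_i.
P'0: 0xF0 ⊕ 0x26 ⊕ 0x91 = 0x47.
P'1: 0xF8 ⊕ 0x2F ⊕ 0xFC = 0x2B.
P'2: 0xC2 ⊕ 0x1A ⊕ 0x00 = 0xD8.
P'3: 0xD5 ⊕ 0x0C ⊕ 0x13 = 0xCA.

P'0 = 0x47, P'1 = 0x2B, P'2 = 0xD8, P'3 = 0xCA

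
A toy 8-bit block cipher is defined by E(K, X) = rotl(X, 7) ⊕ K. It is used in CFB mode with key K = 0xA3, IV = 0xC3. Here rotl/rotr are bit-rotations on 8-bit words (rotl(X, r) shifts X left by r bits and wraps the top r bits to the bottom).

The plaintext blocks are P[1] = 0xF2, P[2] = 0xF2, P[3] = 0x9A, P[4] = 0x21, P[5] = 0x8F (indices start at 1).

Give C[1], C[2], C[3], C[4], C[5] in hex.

CFB encryption: C_i = P_i ⊕ E(K, C_{i−1}), with C_{0} = IV.
C[1]: E(K, 0xC3) = 0x42; 0xF2 ⊕ 0x42 = 0xB0.
C[2]: E(K, 0xB0) = 0xFB; 0xF2 ⊕ 0xFB = 0x09.
C[3]: E(K, 0x09) = 0x27; 0x9A ⊕ 0x27 = 0xBD.
C[4]: E(K, 0xBD) = 0x7D; 0x21 ⊕ 0x7D = 0x5C.
C[5]: E(K, 0x5C) = 0x8D; 0x8F ⊕ 0x8D = 0x02.

C[1] = 0xB0, C[2] = 0x09, C[3] = 0xBD, C[4] = 0x5C, C[5] = 0x02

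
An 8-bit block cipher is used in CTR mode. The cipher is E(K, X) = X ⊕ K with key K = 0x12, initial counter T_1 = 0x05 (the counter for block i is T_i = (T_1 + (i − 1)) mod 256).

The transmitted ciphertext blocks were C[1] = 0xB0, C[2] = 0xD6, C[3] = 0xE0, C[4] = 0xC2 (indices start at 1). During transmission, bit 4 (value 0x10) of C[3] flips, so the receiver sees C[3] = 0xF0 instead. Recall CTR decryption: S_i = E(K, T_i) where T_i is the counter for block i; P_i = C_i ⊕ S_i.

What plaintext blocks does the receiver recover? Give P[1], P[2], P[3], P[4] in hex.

P[1] = 0xA7, P[2] = 0xC2, P[3] = 0xE5, P[4] = 0xD8

Only C[3] changed, to 0xF0. In CTR, a change in C_i flips the same bit in P_i only; the keystream is unaffected. Decrypting the received ciphertext:
P[1]: T = 0x05, S = E(K, T) = 0x17; 0xB0 ⊕ 0x17 = 0xA7.
P[2]: T = 0x06, S = E(K, T) = 0x14; 0xD6 ⊕ 0x14 = 0xC2.
P[3]: T = 0x07, S = E(K, T) = 0x15; 0xF0 ⊕ 0x15 = 0xE5.
P[4]: T = 0x08, S = E(K, T) = 0x1A; 0xC2 ⊕ 0x1A = 0xD8.
Blocks that differ from the original plaintext: P[3].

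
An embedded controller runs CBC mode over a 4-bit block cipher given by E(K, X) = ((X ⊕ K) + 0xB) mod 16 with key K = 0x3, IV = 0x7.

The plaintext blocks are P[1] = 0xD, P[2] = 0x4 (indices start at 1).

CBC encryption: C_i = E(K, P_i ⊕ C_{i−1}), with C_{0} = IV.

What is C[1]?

C[1]: P[1] ⊕ 0x7 = 0xA; E(K, 0xA) = 0x4.

C[1] = 0x4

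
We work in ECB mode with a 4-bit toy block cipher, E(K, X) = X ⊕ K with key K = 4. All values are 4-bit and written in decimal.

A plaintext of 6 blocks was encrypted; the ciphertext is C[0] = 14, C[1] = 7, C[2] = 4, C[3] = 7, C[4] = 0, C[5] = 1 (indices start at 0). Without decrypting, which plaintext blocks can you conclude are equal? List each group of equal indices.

P[1] = P[3]

ECB encrypts each block independently with the same key, so equal ciphertext blocks imply equal plaintext blocks.
C[1] = C[3] = 7, so P[1] = P[3].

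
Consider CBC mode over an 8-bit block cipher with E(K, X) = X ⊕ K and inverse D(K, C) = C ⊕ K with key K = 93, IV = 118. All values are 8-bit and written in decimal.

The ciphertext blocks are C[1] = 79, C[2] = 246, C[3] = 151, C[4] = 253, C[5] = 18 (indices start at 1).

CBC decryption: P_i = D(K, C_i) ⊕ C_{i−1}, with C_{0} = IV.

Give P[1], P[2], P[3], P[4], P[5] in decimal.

P[1] = 100, P[2] = 228, P[3] = 60, P[4] = 55, P[5] = 178

P[1]: D(K, 79) = 18; 18 ⊕ 118 = 100.
P[2]: D(K, 246) = 171; 171 ⊕ 79 = 228.
P[3]: D(K, 151) = 202; 202 ⊕ 246 = 60.
P[4]: D(K, 253) = 160; 160 ⊕ 151 = 55.
P[5]: D(K, 18) = 79; 79 ⊕ 253 = 178.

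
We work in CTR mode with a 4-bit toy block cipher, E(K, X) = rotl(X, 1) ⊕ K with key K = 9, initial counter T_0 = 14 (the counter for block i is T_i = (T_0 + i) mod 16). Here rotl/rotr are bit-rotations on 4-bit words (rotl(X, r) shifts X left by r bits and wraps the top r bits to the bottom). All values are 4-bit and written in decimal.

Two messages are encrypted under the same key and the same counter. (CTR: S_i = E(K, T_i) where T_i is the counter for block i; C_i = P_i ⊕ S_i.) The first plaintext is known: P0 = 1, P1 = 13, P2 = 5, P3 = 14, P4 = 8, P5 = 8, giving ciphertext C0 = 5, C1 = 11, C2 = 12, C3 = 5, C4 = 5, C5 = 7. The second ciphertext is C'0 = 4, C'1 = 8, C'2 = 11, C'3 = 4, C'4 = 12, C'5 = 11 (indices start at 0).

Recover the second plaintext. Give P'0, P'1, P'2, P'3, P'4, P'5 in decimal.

P'0 = 0, P'1 = 14, P'2 = 2, P'3 = 15, P'4 = 1, P'5 = 4

In CTR with a reused counter, both messages share the same keystream S_i, so C_i ⊕ C'_i = P_i ⊕ P'_i and thus P'_i = P_i ⊕ C_i ⊕ C'_i.
P'0: 1 ⊕ 5 ⊕ 4 = 0.
P'1: 13 ⊕ 11 ⊕ 8 = 14.
P'2: 5 ⊕ 12 ⊕ 11 = 2.
P'3: 14 ⊕ 5 ⊕ 4 = 15.
P'4: 8 ⊕ 5 ⊕ 12 = 1.
P'5: 8 ⊕ 7 ⊕ 11 = 4.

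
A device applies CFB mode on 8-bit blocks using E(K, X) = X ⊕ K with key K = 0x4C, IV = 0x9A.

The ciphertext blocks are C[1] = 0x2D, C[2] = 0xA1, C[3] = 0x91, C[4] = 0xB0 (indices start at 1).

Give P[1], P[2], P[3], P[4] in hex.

P[1] = 0xFB, P[2] = 0xC0, P[3] = 0x7C, P[4] = 0x6D

CFB decryption: P_i = C_i ⊕ E(K, C_{i−1}), with C_{0} = IV.
P[1]: E(K, 0x9A) = 0xD6; 0x2D ⊕ 0xD6 = 0xFB.
P[2]: E(K, 0x2D) = 0x61; 0xA1 ⊕ 0x61 = 0xC0.
P[3]: E(K, 0xA1) = 0xED; 0x91 ⊕ 0xED = 0x7C.
P[4]: E(K, 0x91) = 0xDD; 0xB0 ⊕ 0xDD = 0x6D.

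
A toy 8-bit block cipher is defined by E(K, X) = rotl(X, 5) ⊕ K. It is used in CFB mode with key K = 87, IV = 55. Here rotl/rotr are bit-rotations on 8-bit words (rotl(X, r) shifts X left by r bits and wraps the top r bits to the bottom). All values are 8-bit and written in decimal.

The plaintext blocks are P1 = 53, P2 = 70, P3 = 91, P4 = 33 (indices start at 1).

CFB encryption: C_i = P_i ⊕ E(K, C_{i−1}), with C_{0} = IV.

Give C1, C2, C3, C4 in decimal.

C1: E(K, 55) = 177; 53 ⊕ 177 = 132.
C2: E(K, 132) = 199; 70 ⊕ 199 = 129.
C3: E(K, 129) = 103; 91 ⊕ 103 = 60.
C4: E(K, 60) = 208; 33 ⊕ 208 = 241.

C1 = 132, C2 = 129, C3 = 60, C4 = 241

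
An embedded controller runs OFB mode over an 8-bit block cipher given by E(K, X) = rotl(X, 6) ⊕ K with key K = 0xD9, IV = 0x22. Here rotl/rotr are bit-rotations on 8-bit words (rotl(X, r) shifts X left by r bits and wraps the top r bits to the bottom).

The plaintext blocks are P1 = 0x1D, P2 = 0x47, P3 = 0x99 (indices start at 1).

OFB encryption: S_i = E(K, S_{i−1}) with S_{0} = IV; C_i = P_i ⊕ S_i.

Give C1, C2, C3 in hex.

C1: S = E(K, 0x22) = 0x51; 0x1D ⊕ 0x51 = 0x4C.
C2: S = E(K, 0x51) = 0x8D; 0x47 ⊕ 0x8D = 0xCA.
C3: S = E(K, 0x8D) = 0xBA; 0x99 ⊕ 0xBA = 0x23.

C1 = 0x4C, C2 = 0xCA, C3 = 0x23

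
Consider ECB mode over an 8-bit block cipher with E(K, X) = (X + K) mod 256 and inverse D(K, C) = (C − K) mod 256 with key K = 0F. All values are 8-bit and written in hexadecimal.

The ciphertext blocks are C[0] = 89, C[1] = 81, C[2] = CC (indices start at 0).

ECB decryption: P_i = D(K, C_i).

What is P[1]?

P[1]: D(K, 81) = 72.

P[1] = 72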